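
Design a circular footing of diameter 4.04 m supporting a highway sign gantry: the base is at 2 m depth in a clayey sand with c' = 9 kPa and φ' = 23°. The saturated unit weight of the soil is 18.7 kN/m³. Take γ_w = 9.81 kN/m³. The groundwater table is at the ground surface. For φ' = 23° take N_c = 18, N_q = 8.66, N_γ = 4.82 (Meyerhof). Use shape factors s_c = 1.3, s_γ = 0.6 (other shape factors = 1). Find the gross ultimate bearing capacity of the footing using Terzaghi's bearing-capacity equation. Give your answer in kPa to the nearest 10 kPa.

q_ult ≈ 420 kPa

With the water table at the surface the whole profile is submerged: γ' = 18.7 − 9.81 = 8.89 kN/m³, so q = γ'·D_f = 17.78 kPa; the same γ' applies in the ½γBN_γ term.
q_ult = c·N_c·s_c + q·N_q + 0.5·γ·B·N_γ·s_γ
     = 9 × 18 × 1.3 + 17.78 × 8.66 + 0.5 × 8.89 × 4.04 × 4.82 × 0.6
     = 210.6 + 153.97 + 51.934 = 416.51 kPa.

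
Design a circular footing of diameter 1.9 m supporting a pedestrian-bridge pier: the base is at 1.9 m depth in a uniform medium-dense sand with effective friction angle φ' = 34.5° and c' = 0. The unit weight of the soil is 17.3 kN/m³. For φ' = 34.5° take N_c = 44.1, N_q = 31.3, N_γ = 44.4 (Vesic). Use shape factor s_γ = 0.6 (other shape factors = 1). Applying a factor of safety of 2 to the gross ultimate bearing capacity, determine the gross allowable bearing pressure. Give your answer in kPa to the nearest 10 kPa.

Overburden at base level: q = 17.3 × 1.9 = 32.87 kPa.
Surcharge term q·N_q = 32.87 × 31.3 = 1028.8 kPa; self-weight term 0.5·γ·B·N_γ·s_γ = 0.5 × 17.3 × 1.9 × 44.4 × 0.6 = 437.83 kPa.
q_ult = 1028.8 + 437.83 = 1466.7 kPa.
q_all = q_ult / FS = 1466.7 / 2 = 733.33 kPa.

q_all ≈ 730 kPa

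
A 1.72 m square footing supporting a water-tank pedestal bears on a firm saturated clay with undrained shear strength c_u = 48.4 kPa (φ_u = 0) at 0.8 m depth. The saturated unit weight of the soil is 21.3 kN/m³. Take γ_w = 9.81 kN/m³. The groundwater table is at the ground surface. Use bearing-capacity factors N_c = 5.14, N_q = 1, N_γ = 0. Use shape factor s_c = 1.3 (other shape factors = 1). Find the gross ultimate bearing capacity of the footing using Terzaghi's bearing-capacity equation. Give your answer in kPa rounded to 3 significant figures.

q_ult ≈ 333 kPa

Water table at ground surface, so effective unit weight γ' = 21.3 − 9.81 = 11.49 kN/m³ is used throughout; overburden q = 11.49 × 0.8 = 9.192 kPa.
Cohesion term c·N_c·s_c = 48.4 × 5.14 × 1.3 = 323.41 kPa; surcharge term q·N_q = 9.192 × 1 = 9.192 kPa.
q_ult = 323.41 + 9.192 = 332.6 kPa.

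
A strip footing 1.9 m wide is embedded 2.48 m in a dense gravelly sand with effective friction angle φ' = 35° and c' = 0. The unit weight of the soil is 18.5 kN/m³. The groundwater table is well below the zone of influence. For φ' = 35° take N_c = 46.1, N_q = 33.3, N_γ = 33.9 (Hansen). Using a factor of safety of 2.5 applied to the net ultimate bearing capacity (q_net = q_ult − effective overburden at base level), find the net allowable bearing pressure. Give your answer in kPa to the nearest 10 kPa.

Effective surcharge at the founding depth q = γ·D_f = 18.5 × 2.48 = 45.88 kPa.
q_ult = q·N_q + 0.5·γ·B·N_γ
     = 45.88 × 33.3 + 0.5 × 18.5 × 1.9 × 33.9
     = 1527.8 + 595.79 = 2123.6 kPa.
Net ultimate: q_net = 2123.6 − 45.88 = 2077.7 kPa.
q_all(net) = 2077.7 / 2.5 = 831.09 kPa.

q_all(net) ≈ 830 kPa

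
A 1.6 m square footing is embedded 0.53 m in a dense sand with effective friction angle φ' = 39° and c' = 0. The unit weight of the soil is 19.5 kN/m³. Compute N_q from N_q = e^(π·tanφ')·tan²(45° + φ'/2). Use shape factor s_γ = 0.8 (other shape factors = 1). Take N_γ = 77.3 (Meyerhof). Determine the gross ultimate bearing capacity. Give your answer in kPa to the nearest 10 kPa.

q_ult ≈ 1540 kPa

tan39° = 0.8098, so N_q = e^(π×0.8098)·tan²(64.5°) = 12.731 × 4.395 = 55.96.
Overburden at base level: q = 19.5 × 0.53 = 10.335 kPa.
Surcharge term q·N_q = 10.335 × 55.957 = 578.32 kPa; self-weight term 0.5·γ·B·N_γ·s_γ = 0.5 × 19.5 × 1.6 × 77.3 × 0.8 = 964.7 kPa.
q_ult = 578.32 + 964.7 = 1543 kPa.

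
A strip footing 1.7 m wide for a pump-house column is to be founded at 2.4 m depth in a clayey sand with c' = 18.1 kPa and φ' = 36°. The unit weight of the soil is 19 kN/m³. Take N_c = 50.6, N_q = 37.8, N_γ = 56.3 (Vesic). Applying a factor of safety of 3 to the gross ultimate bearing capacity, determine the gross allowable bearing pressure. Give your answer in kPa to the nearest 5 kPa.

q_all ≈ 1185 kPa

q = γ·D_f = 19 × 2.4 = 45.6 kPa.
c·N_c = 18.1 × 50.6 = 915.86 kPa
q·N_q = 45.6 × 37.8 = 1723.7 kPa
0.5·γ·B·N_γ = 0.5 × 19 × 1.7 × 56.3 = 909.24 kPa
q_ult = 915.86 + 1723.7 + 909.24 = 3548.8 kPa.
q_all = q_ult / FS = 3548.8 / 3 = 1182.9 kPa.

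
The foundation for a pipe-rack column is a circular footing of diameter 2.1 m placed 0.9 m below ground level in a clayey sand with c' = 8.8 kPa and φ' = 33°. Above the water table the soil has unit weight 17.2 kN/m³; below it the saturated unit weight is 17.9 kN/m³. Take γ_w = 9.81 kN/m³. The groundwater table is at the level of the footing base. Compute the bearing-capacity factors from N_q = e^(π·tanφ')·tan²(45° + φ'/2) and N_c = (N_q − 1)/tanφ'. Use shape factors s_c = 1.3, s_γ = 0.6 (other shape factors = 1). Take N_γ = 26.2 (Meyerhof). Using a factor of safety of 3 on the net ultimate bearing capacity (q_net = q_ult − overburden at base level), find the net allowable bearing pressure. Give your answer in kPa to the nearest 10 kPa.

q_all(net) ≈ 320 kPa

N_q = e^(π·tan33°)·tan²(61.5°) = 26.09; N_c = (N_q − 1)/tanφ' = 38.64.
Overburden at base level: q = 17.2 × 0.9 = 15.48 kPa.
Below the base the soil is submerged, so the ½γBN_γ term uses γ' = 17.9 − 9.81 = 8.09 kN/m³.
Cohesion term c·N_c·s_c = 8.8 × 38.638 × 1.3 = 442.02 kPa; surcharge term q·N_q = 15.48 × 26.092 = 403.9 kPa; self-weight term 0.5·γ·B·N_γ·s_γ = 0.5 × 8.09 × 2.1 × 26.2 × 0.6 = 133.53 kPa.
q_ult = 442.02 + 403.9 + 133.53 = 979.46 kPa.
q_net = 979.46 − 15.48 = 963.98 kPa.
q_all(net) = 963.98 / 3 = 321.33 kPa.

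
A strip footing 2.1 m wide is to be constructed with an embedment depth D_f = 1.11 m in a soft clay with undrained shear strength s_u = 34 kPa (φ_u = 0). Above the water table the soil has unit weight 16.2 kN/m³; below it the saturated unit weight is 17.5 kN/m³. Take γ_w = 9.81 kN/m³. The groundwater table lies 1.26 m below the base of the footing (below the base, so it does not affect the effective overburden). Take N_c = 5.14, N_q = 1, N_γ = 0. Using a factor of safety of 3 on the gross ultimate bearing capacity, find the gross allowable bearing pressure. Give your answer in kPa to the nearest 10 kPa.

Overburden at base level: q = 16.2 × 1.11 = 17.982 kPa.
Cohesion term c·N_c = 34 × 5.14 = 174.76 kPa; surcharge term q·N_q = 17.982 × 1 = 17.982 kPa.
q_ult = 174.76 + 17.982 = 192.74 kPa.
q_all = 192.74 / 3 = 64.247 kPa.

q_all ≈ 60 kPa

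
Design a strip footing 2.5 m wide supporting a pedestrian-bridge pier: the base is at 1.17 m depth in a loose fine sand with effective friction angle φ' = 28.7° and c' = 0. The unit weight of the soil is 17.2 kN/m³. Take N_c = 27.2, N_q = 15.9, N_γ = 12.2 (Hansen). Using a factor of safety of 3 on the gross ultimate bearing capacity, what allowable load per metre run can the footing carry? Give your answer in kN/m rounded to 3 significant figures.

≈ 485 kN/m

Effective surcharge at the founding depth q = γ·D_f = 17.2 × 1.17 = 20.124 kPa.
q_ult = q·N_q + 0.5·γ·B·N_γ
     = 20.124 × 15.9 + 0.5 × 17.2 × 2.5 × 12.2
     = 319.97 + 262.3 = 582.27 kPa.
Gross allowable pressure q_all = 582.27 / 3 = 194.09 kPa.
Allowable wall load = q_all × B = 194.09 × 2.5 = 485.23 kN per metre run.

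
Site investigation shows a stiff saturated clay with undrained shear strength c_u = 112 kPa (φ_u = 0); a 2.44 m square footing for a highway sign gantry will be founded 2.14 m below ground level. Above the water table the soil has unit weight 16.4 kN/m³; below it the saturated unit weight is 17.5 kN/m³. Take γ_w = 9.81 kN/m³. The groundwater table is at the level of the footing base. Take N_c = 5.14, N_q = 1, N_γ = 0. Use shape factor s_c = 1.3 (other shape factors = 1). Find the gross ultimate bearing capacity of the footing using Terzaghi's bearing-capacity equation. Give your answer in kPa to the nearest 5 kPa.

q_ult ≈ 785 kPa

q = γ·D_f = 16.4 × 2.14 = 35.096 kPa.
c·N_c·s_c = 112 × 5.14 × 1.3 = 748.38 kPa
q·N_q = 35.096 × 1 = 35.096 kPa
q_ult = 748.38 + 35.096 = 783.48 kPa.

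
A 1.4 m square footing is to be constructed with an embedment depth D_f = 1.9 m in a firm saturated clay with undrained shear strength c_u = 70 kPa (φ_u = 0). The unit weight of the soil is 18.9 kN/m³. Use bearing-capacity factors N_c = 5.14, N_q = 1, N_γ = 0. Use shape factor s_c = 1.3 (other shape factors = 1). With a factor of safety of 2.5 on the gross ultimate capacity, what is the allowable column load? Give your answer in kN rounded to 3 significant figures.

Overburden at base level: q = 18.9 × 1.9 = 35.91 kPa.
Cohesion term c·N_c·s_c = 70 × 5.14 × 1.3 = 467.74 kPa; surcharge term q·N_q = 35.91 × 1 = 35.91 kPa.
q_ult = 467.74 + 35.91 = 503.65 kPa.
Gross allowable pressure q_all = 503.65 / 2.5 = 201.46 kPa.
Footing area = 1.96 m², so allowable column load = 201.46 × 1.96 = 394.86 kN.

P_all ≈ 395 kN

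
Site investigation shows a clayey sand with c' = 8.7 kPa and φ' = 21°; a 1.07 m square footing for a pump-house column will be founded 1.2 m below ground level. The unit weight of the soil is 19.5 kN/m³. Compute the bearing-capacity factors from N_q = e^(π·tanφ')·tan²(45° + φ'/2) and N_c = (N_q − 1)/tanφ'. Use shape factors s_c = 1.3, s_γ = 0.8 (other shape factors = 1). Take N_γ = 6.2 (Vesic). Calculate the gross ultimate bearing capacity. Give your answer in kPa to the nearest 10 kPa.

q_ult ≈ 400 kPa

tan21° = 0.3839, so N_q = e^(π×0.3839)·tan²(55.5°) = 3.34 × 2.117 = 7.07.
N_c = (7.07 − 1)/tan21° = 15.81.
Effective surcharge at the founding depth q = γ·D_f = 19.5 × 1.2 = 23.4 kPa.
q_ult = c·N_c·s_c + q·N_q + 0.5·γ·B·N_γ·s_γ
     = 8.7 × 15.815 × 1.3 + 23.4 × 7.0708 + 0.5 × 19.5 × 1.07 × 6.2 × 0.8
     = 178.87 + 165.46 + 51.745 = 396.07 kPa.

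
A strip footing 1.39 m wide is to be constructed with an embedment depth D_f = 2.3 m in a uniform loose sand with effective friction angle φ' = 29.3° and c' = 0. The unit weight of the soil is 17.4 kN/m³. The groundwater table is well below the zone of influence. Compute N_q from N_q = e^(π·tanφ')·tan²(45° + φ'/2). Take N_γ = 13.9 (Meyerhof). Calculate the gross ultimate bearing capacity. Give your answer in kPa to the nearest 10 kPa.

q_ult ≈ 850 kPa

tan29.3° = 0.5612, so N_q = e^(π×0.5612)·tan²(59.65°) = 5.83 × 2.917 = 17.
q = γ·D_f = 17.4 × 2.3 = 40.02 kPa.
q·N_q = 40.02 × 17.004 = 680.52 kPa
0.5·γ·B·N_γ = 0.5 × 17.4 × 1.39 × 13.9 = 168.09 kPa
q_ult = 680.52 + 168.09 = 848.61 kPa.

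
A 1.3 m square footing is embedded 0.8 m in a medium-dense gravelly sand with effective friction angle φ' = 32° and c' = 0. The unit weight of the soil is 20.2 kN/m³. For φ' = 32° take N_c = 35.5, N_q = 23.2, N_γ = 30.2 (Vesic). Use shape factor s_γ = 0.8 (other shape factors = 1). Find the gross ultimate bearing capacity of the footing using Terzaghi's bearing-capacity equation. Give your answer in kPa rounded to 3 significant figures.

q_ult ≈ 692 kPa

Effective surcharge at the founding depth q = γ·D_f = 20.2 × 0.8 = 16.16 kPa.
q_ult = q·N_q + 0.5·γ·B·N_γ·s_γ
     = 16.16 × 23.2 + 0.5 × 20.2 × 1.3 × 30.2 × 0.8
     = 374.91 + 317.22 = 692.13 kPa.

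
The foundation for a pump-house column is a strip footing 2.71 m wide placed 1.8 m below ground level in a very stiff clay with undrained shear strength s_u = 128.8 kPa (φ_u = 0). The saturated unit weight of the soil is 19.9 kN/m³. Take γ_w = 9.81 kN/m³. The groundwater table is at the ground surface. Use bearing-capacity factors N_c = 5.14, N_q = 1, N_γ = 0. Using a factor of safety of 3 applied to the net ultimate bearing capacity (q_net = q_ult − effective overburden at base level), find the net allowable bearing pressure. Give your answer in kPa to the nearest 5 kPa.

With the water table at the surface the whole profile is submerged: γ' = 19.9 − 9.81 = 10.09 kN/m³, so q = γ'·D_f = 18.162 kPa.
q_ult = c·N_c + q·N_q
     = 128.8 × 5.14 + 18.162 × 1
     = 662.03 + 18.162 = 680.19 kPa.
Net ultimate: q_net = 680.19 − 18.162 = 662.03 kPa.
q_all(net) = 662.03 / 3 = 220.68 kPa.

q_all(net) ≈ 220 kPa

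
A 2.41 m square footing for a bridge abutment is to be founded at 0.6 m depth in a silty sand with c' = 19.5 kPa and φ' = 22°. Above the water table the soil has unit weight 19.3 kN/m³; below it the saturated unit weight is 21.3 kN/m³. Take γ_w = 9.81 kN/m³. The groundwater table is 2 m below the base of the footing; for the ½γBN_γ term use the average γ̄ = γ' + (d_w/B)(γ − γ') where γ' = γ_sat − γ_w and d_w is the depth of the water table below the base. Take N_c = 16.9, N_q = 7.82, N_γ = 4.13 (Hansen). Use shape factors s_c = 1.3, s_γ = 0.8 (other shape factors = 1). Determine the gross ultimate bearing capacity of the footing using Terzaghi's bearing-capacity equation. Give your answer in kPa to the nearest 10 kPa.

q_ult ≈ 590 kPa

Effective surcharge at the founding depth q = γ·D_f = 19.3 × 0.6 = 11.58 kPa.
With d_w = 2 m < B, γ̄ = 11.49 + (2/2.41) × (19.3 − 11.49) = 17.971 kN/m³.
q_ult = c·N_c·s_c + q·N_q + 0.5·γ·B·N_γ·s_γ
     = 19.5 × 16.9 × 1.3 + 11.58 × 7.82 + 0.5 × 17.971 × 2.41 × 4.13 × 0.8
     = 428.41 + 90.556 + 71.55 = 590.52 kPa.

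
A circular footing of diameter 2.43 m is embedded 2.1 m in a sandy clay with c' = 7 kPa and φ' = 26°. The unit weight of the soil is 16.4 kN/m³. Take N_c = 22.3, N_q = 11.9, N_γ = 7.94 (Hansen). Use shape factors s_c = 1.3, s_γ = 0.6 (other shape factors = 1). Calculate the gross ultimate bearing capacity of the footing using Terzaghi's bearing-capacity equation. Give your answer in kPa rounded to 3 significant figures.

Overburden at base level: q = 16.4 × 2.1 = 34.44 kPa.
Cohesion term c·N_c·s_c = 7 × 22.3 × 1.3 = 202.93 kPa; surcharge term q·N_q = 34.44 × 11.9 = 409.84 kPa; self-weight term 0.5·γ·B·N_γ·s_γ = 0.5 × 16.4 × 2.43 × 7.94 × 0.6 = 94.927 kPa.
q_ult = 202.93 + 409.84 + 94.927 = 707.69 kPa.

q_ult ≈ 708 kPa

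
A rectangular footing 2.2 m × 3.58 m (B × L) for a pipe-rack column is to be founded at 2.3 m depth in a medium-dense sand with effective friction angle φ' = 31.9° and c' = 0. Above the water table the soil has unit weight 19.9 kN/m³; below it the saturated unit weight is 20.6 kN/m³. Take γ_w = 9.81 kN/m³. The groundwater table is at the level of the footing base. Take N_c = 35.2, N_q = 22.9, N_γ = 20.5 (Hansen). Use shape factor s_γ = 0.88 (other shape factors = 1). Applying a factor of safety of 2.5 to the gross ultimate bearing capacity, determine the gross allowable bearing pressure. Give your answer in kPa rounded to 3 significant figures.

Overburden at base level: q = 19.9 × 2.3 = 45.77 kPa.
Below the base the soil is submerged, so the ½γBN_γ term uses γ' = 20.6 − 9.81 = 10.79 kN/m³.
Surcharge term q·N_q = 45.77 × 22.9 = 1048.1 kPa; self-weight term 0.5·γ·B·N_γ·s_γ = 0.5 × 10.79 × 2.2 × 20.5 × 0.88 = 214.12 kPa.
q_ult = 1048.1 + 214.12 = 1262.2 kPa.
q_all = q_ult / FS = 1262.2 / 2.5 = 504.9 kPa.

q_all ≈ 505 kPa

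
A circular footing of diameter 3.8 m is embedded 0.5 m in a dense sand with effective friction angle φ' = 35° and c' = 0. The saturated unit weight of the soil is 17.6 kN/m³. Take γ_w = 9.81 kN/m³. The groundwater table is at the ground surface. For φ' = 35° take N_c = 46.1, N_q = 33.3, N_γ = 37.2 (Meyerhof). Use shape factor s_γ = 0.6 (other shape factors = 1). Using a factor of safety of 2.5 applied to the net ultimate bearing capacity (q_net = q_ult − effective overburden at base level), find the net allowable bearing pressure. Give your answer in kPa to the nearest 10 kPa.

Water table at ground surface, so effective unit weight γ' = 17.6 − 9.81 = 7.79 kN/m³ is used throughout; overburden q = 7.79 × 0.5 = 3.895 kPa; the same γ' applies in the ½γBN_γ term.
Surcharge term q·N_q = 3.895 × 33.3 = 129.7 kPa; self-weight term 0.5·γ·B·N_γ·s_γ = 0.5 × 7.79 × 3.8 × 37.2 × 0.6 = 330.36 kPa.
q_ult = 129.7 + 330.36 = 460.06 kPa.
Net ultimate: q_net = 460.06 − 3.895 = 456.17 kPa.
q_all(net) = 456.17 / 2.5 = 182.47 kPa.

q_all(net) ≈ 180 kPa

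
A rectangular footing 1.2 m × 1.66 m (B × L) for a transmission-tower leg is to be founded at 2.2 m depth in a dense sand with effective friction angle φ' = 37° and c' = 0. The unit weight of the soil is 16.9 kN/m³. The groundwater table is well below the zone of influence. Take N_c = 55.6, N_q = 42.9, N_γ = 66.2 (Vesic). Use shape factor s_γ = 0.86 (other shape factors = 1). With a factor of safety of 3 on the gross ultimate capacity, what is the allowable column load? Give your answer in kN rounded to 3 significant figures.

P_all ≈ 1440 kN

Overburden at base level: q = 16.9 × 2.2 = 37.18 kPa.
Surcharge term q·N_q = 37.18 × 42.9 = 1595 kPa; self-weight term 0.5·γ·B·N_γ·s_γ = 0.5 × 16.9 × 1.2 × 66.2 × 0.86 = 577.29 kPa.
q_ult = 1595 + 577.29 = 2172.3 kPa.
Gross allowable pressure q_all = 2172.3 / 3 = 724.1 kPa.
Footing area = 1.992 m², so allowable column load = 724.1 × 1.992 = 1442.4 kN.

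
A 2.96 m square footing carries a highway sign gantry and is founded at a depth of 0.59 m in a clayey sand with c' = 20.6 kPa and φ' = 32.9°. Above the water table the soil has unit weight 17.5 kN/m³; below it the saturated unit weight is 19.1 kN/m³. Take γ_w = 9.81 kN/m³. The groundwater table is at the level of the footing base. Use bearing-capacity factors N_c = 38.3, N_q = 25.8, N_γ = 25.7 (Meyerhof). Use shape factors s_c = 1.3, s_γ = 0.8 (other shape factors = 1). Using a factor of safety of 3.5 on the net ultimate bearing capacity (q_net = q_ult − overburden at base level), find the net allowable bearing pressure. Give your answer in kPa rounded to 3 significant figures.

q_all(net) ≈ 447 kPa

Overburden at base level: q = 17.5 × 0.59 = 10.325 kPa.
Below the base the soil is submerged, so the ½γBN_γ term uses γ' = 19.1 − 9.81 = 9.29 kN/m³.
Cohesion term c·N_c·s_c = 20.6 × 38.3 × 1.3 = 1025.7 kPa; surcharge term q·N_q = 10.325 × 25.8 = 266.38 kPa; self-weight term 0.5·γ·B·N_γ·s_γ = 0.5 × 9.29 × 2.96 × 25.7 × 0.8 = 282.68 kPa.
q_ult = 1025.7 + 266.38 + 282.68 = 1574.7 kPa.
q_net = 1574.7 − 10.325 = 1564.4 kPa.
q_all(net) = 1564.4 / 3.5 = 446.98 kPa.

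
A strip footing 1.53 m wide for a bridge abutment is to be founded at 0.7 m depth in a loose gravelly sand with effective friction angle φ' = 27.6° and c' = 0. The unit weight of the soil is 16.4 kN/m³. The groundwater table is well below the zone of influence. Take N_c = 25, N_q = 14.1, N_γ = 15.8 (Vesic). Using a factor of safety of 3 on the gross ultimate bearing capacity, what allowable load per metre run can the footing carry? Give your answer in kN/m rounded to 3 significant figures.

q = γ·D_f = 16.4 × 0.7 = 11.48 kPa.
q·N_q = 11.48 × 14.1 = 161.87 kPa
0.5·γ·B·N_γ = 0.5 × 16.4 × 1.53 × 15.8 = 198.23 kPa
q_ult = 161.87 + 198.23 = 360.09 kPa.
Gross allowable pressure q_all = 360.09 / 3 = 120.03 kPa.
Allowable wall load = q_all × B = 120.03 × 1.53 = 183.65 kN per metre run.

≈ 184 kN/m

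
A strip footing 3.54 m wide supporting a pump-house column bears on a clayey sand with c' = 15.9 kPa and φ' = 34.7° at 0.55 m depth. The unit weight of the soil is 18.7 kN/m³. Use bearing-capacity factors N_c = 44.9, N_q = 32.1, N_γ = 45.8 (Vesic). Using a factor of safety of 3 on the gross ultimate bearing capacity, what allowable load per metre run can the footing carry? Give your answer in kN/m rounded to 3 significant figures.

Overburden at base level: q = 18.7 × 0.55 = 10.285 kPa.
Cohesion term c·N_c = 15.9 × 44.9 = 713.91 kPa; surcharge term q·N_q = 10.285 × 32.1 = 330.15 kPa; self-weight term 0.5·γ·B·N_γ = 0.5 × 18.7 × 3.54 × 45.8 = 1515.9 kPa.
q_ult = 713.91 + 330.15 + 1515.9 = 2560 kPa.
Gross allowable pressure q_all = 2560 / 3 = 853.33 kPa.
Allowable wall load = q_all × B = 853.33 × 3.54 = 3020.8 kN per metre run.

≈ 3020 kN/m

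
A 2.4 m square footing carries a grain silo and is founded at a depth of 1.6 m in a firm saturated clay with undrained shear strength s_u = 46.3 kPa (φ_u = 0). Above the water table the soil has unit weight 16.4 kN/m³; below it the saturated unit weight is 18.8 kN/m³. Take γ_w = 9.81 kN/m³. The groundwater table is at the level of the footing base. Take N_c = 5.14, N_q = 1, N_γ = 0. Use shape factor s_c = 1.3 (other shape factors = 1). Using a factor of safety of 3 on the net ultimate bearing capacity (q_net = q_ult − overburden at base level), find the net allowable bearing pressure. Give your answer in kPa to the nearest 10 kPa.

q_all(net) ≈ 100 kPa

q = γ·D_f = 16.4 × 1.6 = 26.24 kPa.
c·N_c·s_c = 46.3 × 5.14 × 1.3 = 309.38 kPa
q·N_q = 26.24 × 1 = 26.24 kPa
q_ult = 309.38 + 26.24 = 335.62 kPa.
q_net = 335.62 − 26.24 = 309.38 kPa.
q_all(net) = 309.38 / 3 = 103.13 kPa.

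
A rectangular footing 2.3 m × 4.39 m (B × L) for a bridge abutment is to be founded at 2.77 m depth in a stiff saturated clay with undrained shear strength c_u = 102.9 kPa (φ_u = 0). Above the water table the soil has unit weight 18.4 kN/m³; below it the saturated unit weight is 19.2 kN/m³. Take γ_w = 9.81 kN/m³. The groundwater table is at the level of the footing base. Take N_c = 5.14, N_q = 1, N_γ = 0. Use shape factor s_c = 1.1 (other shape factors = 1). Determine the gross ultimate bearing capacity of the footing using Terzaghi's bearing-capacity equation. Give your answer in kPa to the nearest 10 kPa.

q_ult ≈ 630 kPa

q = γ·D_f = 18.4 × 2.77 = 50.968 kPa.
c·N_c·s_c = 102.9 × 5.14 × 1.1 = 581.8 kPa
q·N_q = 50.968 × 1 = 50.968 kPa
q_ult = 581.8 + 50.968 = 632.76 kPa.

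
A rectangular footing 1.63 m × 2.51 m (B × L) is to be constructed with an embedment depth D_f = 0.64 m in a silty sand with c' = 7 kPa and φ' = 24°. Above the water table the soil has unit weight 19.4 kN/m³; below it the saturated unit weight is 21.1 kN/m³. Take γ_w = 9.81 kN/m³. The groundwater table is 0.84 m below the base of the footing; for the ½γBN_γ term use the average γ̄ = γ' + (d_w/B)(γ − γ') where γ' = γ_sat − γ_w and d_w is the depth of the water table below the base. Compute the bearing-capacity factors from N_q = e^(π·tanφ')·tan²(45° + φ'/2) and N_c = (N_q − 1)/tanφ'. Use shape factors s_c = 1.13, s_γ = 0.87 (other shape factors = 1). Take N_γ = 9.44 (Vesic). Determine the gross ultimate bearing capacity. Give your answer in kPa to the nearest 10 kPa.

tan24° = 0.4452, so N_q = e^(π×0.4452)·tan²(57°) = 4.05 × 2.371 = 9.6.
N_c = (9.6 − 1)/tan24° = 19.32.
Overburden at base level: q = 19.4 × 0.64 = 12.416 kPa.
The water table is 0.84 m below the base (< B = 1.63 m), so the ½γBN_γ term uses γ̄ = γ' + (d_w/B)(γ − γ') = 11.29 + (0.84/1.63)(19.4 − 11.29) = 15.469 kN/m³.
Cohesion term c·N_c·s_c = 7 × 19.324 × 1.13 = 152.85 kPa; surcharge term q·N_q = 12.416 × 9.6034 = 119.24 kPa; self-weight term 0.5·γ·B·N_γ·s_γ = 0.5 × 15.469 × 1.63 × 9.44 × 0.87 = 103.54 kPa.
q_ult = 152.85 + 119.24 + 103.54 = 375.63 kPa.

q_ult ≈ 380 kPa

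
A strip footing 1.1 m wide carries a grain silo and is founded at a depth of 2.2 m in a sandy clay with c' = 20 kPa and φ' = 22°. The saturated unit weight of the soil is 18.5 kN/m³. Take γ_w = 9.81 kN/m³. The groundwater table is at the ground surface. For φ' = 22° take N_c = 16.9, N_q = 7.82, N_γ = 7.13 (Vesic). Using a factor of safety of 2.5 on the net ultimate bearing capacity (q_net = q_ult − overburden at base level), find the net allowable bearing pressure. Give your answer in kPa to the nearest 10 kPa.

With the water table at the surface the whole profile is submerged: γ' = 18.5 − 9.81 = 8.69 kN/m³, so q = γ'·D_f = 19.118 kPa; the same γ' applies in the ½γBN_γ term.
q_ult = c·N_c + q·N_q + 0.5·γ·B·N_γ
     = 20 × 16.9 + 19.118 × 7.82 + 0.5 × 8.69 × 1.1 × 7.13
     = 338 + 149.5 + 34.078 = 521.58 kPa.
q_net = 521.58 − 19.118 = 502.46 kPa.
q_all(net) = 502.46 / 2.5 = 200.99 kPa.

q_all(net) ≈ 200 kPa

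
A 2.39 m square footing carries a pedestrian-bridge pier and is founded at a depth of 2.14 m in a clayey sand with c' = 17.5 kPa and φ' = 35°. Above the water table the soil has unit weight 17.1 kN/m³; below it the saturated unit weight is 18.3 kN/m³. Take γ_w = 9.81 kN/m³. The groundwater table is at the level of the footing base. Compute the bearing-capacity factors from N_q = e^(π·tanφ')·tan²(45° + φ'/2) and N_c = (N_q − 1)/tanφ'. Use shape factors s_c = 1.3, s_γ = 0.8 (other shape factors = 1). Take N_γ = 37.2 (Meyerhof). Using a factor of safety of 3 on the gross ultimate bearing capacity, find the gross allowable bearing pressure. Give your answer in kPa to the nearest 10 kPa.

q_all ≈ 860 kPa

N_q = e^(π·tan35°)·tan²(62.5°) = 33.3; N_c = (N_q − 1)/tanφ' = 46.12.
Overburden at base level: q = 17.1 × 2.14 = 36.594 kPa.
Below the base the soil is submerged, so the ½γBN_γ term uses γ' = 18.3 − 9.81 = 8.49 kN/m³.
Cohesion term c·N_c·s_c = 17.5 × 46.124 × 1.3 = 1049.3 kPa; surcharge term q·N_q = 36.594 × 33.296 = 1218.4 kPa; self-weight term 0.5·γ·B·N_γ·s_γ = 0.5 × 8.49 × 2.39 × 37.2 × 0.8 = 301.93 kPa.
q_ult = 1049.3 + 1218.4 + 301.93 = 2569.7 kPa.
q_all = 2569.7 / 3 = 856.56 kPa.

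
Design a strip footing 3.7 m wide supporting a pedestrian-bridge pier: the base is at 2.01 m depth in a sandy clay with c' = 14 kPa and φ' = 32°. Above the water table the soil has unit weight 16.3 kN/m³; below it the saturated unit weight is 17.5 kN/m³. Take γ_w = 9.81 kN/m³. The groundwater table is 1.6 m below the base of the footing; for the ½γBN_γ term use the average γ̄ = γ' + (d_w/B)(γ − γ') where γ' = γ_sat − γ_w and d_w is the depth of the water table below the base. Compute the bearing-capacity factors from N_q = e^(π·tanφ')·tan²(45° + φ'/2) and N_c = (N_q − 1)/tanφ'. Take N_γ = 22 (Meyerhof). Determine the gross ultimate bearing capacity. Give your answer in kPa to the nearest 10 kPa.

q_ult ≈ 1720 kPa

tan32° = 0.6249, so N_q = e^(π×0.6249)·tan²(61°) = 7.121 × 3.255 = 23.18.
N_c = (23.18 − 1)/tan32° = 35.49.
Overburden at base level: q = 16.3 × 2.01 = 32.763 kPa.
The water table is 1.6 m below the base (< B = 3.7 m), so the ½γBN_γ term uses γ̄ = γ' + (d_w/B)(γ − γ') = 7.69 + (1.6/3.7)(16.3 − 7.69) = 11.413 kN/m³.
Cohesion term c·N_c = 14 × 35.49 = 496.86 kPa; surcharge term q·N_q = 32.763 × 23.177 = 759.34 kPa; self-weight term 0.5·γ·B·N_γ = 0.5 × 11.413 × 3.7 × 22 = 464.52 kPa.
q_ult = 496.86 + 759.34 + 464.52 = 1720.7 kPa.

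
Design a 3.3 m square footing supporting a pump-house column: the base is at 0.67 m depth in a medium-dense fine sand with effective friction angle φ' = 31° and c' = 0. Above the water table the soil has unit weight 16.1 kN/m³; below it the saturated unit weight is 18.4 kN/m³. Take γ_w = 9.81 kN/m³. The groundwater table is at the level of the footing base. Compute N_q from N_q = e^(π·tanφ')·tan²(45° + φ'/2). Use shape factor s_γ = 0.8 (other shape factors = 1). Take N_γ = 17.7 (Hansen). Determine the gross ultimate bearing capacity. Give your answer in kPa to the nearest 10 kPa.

q_ult ≈ 420 kPa

tan31° = 0.6009, so N_q = e^(π×0.6009)·tan²(60.5°) = 6.604 × 3.124 = 20.63.
Overburden at base level: q = 16.1 × 0.67 = 10.787 kPa.
Below the base the soil is submerged, so the ½γBN_γ term uses γ' = 18.4 − 9.81 = 8.59 kN/m³.
Surcharge term q·N_q = 10.787 × 20.631 = 222.54 kPa; self-weight term 0.5·γ·B·N_γ·s_γ = 0.5 × 8.59 × 3.3 × 17.7 × 0.8 = 200.7 kPa.
q_ult = 222.54 + 200.7 = 423.24 kPa.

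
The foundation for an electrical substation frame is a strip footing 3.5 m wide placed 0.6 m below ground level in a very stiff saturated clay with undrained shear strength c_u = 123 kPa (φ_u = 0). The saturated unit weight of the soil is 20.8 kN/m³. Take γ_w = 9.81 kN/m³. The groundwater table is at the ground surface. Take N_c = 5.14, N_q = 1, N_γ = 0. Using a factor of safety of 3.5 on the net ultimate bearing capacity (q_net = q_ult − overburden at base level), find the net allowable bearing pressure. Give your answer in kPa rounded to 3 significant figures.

Water table at ground surface, so effective unit weight γ' = 20.8 − 9.81 = 10.99 kN/m³ is used throughout; overburden q = 10.99 × 0.6 = 6.594 kPa.
Cohesion term c·N_c = 123 × 5.14 = 632.22 kPa; surcharge term q·N_q = 6.594 × 1 = 6.594 kPa.
q_ult = 632.22 + 6.594 = 638.81 kPa.
q_net = 638.81 − 6.594 = 632.22 kPa.
q_all(net) = 632.22 / 3.5 = 180.63 kPa.

q_all(net) ≈ 181 kPa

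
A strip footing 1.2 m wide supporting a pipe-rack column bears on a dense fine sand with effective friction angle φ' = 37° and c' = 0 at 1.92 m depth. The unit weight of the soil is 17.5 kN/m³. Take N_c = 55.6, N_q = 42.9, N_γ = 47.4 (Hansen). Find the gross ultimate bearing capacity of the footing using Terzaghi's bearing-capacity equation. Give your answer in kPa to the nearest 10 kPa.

q_ult ≈ 1940 kPa

Overburden at base level: q = 17.5 × 1.92 = 33.6 kPa.
Surcharge term q·N_q = 33.6 × 42.9 = 1441.4 kPa; self-weight term 0.5·γ·B·N_γ = 0.5 × 17.5 × 1.2 × 47.4 = 497.7 kPa.
q_ult = 1441.4 + 497.7 = 1939.1 kPa.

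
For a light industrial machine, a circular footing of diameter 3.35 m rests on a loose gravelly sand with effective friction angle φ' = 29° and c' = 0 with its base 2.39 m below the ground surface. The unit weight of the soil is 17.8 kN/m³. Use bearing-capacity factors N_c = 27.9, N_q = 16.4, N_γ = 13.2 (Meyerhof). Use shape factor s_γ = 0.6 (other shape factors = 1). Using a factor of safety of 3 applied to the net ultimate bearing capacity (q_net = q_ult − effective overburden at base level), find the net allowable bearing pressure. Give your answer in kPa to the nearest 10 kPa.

q_all(net) ≈ 300 kPa

Effective surcharge at the founding depth q = γ·D_f = 17.8 × 2.39 = 42.542 kPa.
q_ult = q·N_q + 0.5·γ·B·N_γ·s_γ
     = 42.542 × 16.4 + 0.5 × 17.8 × 3.35 × 13.2 × 0.6
     = 697.69 + 236.13 = 933.82 kPa.
Net ultimate: q_net = 933.82 − 42.542 = 891.28 kPa.
q_all(net) = 891.28 / 3 = 297.09 kPa.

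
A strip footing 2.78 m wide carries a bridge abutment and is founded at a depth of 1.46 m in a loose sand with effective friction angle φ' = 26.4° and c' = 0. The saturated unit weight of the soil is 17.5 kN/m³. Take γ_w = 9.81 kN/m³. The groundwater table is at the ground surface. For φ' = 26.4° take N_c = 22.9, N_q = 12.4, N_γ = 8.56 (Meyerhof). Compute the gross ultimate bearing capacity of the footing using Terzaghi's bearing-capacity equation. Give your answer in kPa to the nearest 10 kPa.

q_ult ≈ 230 kPa

Water table at ground surface, so effective unit weight γ' = 17.5 − 9.81 = 7.69 kN/m³ is used throughout; overburden q = 7.69 × 1.46 = 11.227 kPa; the same γ' applies in the ½γBN_γ term.
Surcharge term q·N_q = 11.227 × 12.4 = 139.22 kPa; self-weight term 0.5·γ·B·N_γ = 0.5 × 7.69 × 2.78 × 8.56 = 91.499 kPa.
q_ult = 139.22 + 91.499 = 230.72 kPa.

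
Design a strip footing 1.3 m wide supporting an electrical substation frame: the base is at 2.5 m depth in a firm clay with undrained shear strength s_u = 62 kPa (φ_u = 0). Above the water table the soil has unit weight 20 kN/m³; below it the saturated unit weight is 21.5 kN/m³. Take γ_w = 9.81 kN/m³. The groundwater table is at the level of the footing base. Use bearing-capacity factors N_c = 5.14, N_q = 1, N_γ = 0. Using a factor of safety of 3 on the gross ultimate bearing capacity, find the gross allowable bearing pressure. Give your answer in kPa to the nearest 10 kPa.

q_all ≈ 120 kPa

Effective surcharge at the founding depth q = γ·D_f = 20 × 2.5 = 50 kPa.
q_ult = c·N_c + q·N_q
     = 62 × 5.14 + 50 × 1
     = 318.68 + 50 = 368.68 kPa.
q_all = 368.68 / 3 = 122.89 kPa.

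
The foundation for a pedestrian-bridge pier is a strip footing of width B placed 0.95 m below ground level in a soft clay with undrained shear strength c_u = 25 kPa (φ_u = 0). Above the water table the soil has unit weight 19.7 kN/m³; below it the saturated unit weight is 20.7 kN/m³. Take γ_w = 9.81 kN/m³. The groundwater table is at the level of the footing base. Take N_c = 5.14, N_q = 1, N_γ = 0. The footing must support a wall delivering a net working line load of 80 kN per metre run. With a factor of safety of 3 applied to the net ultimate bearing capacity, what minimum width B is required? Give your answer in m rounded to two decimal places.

Effective surcharge at the founding depth q = γ·D_f = 19.7 × 0.95 = 18.715 kPa.
q_ult = c·N_c + q·N_q
     = 25 × 5.14 + 18.715 × 1
     = 128.5 + 18.715 = 147.22 kPa.
For φ = 0 the ½γBN_γ term vanishes, so q_ult is independent of B. q_net = 147.22 − 18.715 = 128.5 kPa; q_all(net) = 128.5/3 = 42.833 kPa.
Required width B = w / q_all(net) = 80 / 42.833 = 1.868 m.

B = 1.87 m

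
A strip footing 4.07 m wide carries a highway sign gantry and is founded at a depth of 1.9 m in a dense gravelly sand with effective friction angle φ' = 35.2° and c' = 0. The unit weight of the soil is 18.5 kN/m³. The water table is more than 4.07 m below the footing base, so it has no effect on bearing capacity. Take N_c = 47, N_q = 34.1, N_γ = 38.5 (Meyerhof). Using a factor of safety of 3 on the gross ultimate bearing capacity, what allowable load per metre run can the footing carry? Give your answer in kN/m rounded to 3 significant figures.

≈ 3590 kN/m

q = γ·D_f = 18.5 × 1.9 = 35.15 kPa.
q·N_q = 35.15 × 34.1 = 1198.6 kPa
0.5·γ·B·N_γ = 0.5 × 18.5 × 4.07 × 38.5 = 1449.4 kPa
q_ult = 1198.6 + 1449.4 = 2648 kPa.
Gross allowable pressure q_all = 2648 / 3 = 882.68 kPa.
Allowable wall load = q_all × B = 882.68 × 4.07 = 3592.5 kN per metre run.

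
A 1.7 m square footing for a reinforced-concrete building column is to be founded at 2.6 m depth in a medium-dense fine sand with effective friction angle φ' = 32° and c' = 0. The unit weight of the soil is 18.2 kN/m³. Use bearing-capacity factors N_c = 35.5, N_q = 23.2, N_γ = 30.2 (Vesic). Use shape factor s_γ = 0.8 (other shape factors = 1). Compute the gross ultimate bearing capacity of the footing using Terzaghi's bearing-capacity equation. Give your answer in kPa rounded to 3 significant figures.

q = γ·D_f = 18.2 × 2.6 = 47.32 kPa.
q·N_q = 47.32 × 23.2 = 1097.8 kPa
0.5·γ·B·N_γ·s_γ = 0.5 × 18.2 × 1.7 × 30.2 × 0.8 = 373.76 kPa
q_ult = 1097.8 + 373.76 = 1471.6 kPa.

q_ult ≈ 1470 kPa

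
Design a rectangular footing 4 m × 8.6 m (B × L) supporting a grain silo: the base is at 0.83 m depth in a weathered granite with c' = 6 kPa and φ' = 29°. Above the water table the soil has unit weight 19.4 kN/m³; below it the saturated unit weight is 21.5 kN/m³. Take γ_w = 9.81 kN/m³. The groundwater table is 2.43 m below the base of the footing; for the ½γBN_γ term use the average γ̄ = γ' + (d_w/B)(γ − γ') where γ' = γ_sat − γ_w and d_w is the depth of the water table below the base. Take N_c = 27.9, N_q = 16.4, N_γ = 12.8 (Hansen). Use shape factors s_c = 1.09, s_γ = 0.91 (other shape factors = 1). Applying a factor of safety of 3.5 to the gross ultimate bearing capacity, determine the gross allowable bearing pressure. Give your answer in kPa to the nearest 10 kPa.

Effective surcharge at the founding depth q = γ·D_f = 19.4 × 0.83 = 16.102 kPa.
With d_w = 2.43 m < B, γ̄ = 11.69 + (2.43/4) × (19.4 − 11.69) = 16.374 kN/m³.
q_ult = c·N_c·s_c + q·N_q + 0.5·γ·B·N_γ·s_γ
     = 6 × 27.9 × 1.09 + 16.102 × 16.4 + 0.5 × 16.374 × 4 × 12.8 × 0.91
     = 182.47 + 264.07 + 381.44 = 827.98 kPa.
q_all = q_ult / FS = 827.98 / 3.5 = 236.57 kPa.

q_all ≈ 240 kPa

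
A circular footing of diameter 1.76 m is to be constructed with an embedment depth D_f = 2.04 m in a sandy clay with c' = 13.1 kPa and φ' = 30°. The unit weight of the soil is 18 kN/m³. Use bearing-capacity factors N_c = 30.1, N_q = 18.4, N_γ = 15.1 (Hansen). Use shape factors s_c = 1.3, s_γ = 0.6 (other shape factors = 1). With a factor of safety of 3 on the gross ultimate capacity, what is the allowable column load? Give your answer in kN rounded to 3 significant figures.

Overburden at base level: q = 18 × 2.04 = 36.72 kPa.
Cohesion term c·N_c·s_c = 13.1 × 30.1 × 1.3 = 512.6 kPa; surcharge term q·N_q = 36.72 × 18.4 = 675.65 kPa; self-weight term 0.5·γ·B·N_γ·s_γ = 0.5 × 18 × 1.76 × 15.1 × 0.6 = 143.51 kPa.
q_ult = 512.6 + 675.65 + 143.51 = 1331.8 kPa.
Gross allowable pressure q_all = 1331.8 / 3 = 443.92 kPa.
Footing area = 2.4328 m², so allowable column load = 443.92 × 2.4328 = 1080 kN.

P_all ≈ 1080 kN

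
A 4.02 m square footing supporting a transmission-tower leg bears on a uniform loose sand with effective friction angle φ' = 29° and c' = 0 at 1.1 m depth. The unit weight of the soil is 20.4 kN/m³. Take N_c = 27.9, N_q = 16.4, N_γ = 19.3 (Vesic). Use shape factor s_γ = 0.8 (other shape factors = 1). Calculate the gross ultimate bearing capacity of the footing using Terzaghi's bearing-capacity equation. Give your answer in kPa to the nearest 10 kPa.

Overburden at base level: q = 20.4 × 1.1 = 22.44 kPa.
Surcharge term q·N_q = 22.44 × 16.4 = 368.02 kPa; self-weight term 0.5·γ·B·N_γ·s_γ = 0.5 × 20.4 × 4.02 × 19.3 × 0.8 = 633.1 kPa.
q_ult = 368.02 + 633.1 = 1001.1 kPa.

q_ult ≈ 1000 kPa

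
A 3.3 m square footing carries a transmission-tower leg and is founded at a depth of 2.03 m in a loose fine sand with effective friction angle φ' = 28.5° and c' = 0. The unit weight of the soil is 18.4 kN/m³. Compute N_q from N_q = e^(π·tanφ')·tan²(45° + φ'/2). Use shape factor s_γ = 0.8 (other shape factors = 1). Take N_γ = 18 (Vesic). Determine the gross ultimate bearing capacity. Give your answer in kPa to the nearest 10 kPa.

tan28.5° = 0.543, so N_q = e^(π×0.543)·tan²(59.25°) = 5.505 × 2.825 = 15.55.
Overburden at base level: q = 18.4 × 2.03 = 37.352 kPa.
Surcharge term q·N_q = 37.352 × 15.554 = 580.99 kPa; self-weight term 0.5·γ·B·N_γ·s_γ = 0.5 × 18.4 × 3.3 × 18 × 0.8 = 437.18 kPa.
q_ult = 580.99 + 437.18 = 1018.2 kPa.

q_ult ≈ 1020 kPa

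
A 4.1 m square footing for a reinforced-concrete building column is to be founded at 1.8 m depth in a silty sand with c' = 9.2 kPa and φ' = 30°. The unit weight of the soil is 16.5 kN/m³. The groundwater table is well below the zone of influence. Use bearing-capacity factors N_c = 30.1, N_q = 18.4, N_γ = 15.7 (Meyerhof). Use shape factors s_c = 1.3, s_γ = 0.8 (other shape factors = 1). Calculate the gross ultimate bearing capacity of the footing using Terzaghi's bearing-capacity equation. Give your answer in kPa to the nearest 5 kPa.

q = γ·D_f = 16.5 × 1.8 = 29.7 kPa.
c·N_c·s_c = 9.2 × 30.1 × 1.3 = 360 kPa
q·N_q = 29.7 × 18.4 = 546.48 kPa
0.5·γ·B·N_γ·s_γ = 0.5 × 16.5 × 4.1 × 15.7 × 0.8 = 424.84 kPa
q_ult = 360 + 546.48 + 424.84 = 1331.3 kPa.

q_ult ≈ 1330 kPa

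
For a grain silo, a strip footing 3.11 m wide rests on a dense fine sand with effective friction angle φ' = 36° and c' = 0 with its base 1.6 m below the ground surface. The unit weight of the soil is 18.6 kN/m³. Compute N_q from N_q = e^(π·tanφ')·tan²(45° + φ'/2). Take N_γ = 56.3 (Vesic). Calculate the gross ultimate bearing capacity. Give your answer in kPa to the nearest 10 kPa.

q_ult ≈ 2750 kPa

tan36° = 0.7265, so N_q = e^(π×0.7265)·tan²(63°) = 9.801 × 3.852 = 37.75.
q = γ·D_f = 18.6 × 1.6 = 29.76 kPa.
q·N_q = 29.76 × 37.752 = 1123.5 kPa
0.5·γ·B·N_γ = 0.5 × 18.6 × 3.11 × 56.3 = 1628.4 kPa
q_ult = 1123.5 + 1628.4 = 2751.9 kPa.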